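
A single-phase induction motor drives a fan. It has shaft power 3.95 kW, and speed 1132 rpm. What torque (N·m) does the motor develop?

33.3 N·m

ω = 2π × 1132/60 = 118.5 rad/s
τ = P/ω = 3950/118.5 = 33.3 N·m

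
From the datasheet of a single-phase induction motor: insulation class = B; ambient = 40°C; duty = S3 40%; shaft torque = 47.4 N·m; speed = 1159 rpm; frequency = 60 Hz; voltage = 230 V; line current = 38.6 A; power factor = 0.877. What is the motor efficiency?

ω = 2π × 1159/60 = 121.4 rad/s; P_out = τω = 47.4 × 121.4 = 5754 W
P_in = V·I·cosφ = 230 × 38.6 × 0.877 = 7786 W
η = P_out / P_in = 5754 / 7786 = 0.739 = 73.9%

73.9 %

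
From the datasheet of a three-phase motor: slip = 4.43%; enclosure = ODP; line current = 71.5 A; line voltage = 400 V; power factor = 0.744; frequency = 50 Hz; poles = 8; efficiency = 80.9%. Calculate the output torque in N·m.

397 N·m

P_in = √3·V·I·cosφ = 1.732 × 400 × 71.5 × 0.744 = 36854 W
P_out = η·P_in = 0.809 × 36854 = 29815 W
n_s = 120×50/8 = 750 rpm; n = 750×(1−0.0443) = 717 rpm
ω = 2π×717/60 = 75.08 rad/s
τ = P_out/ω = 29815/75.08 = 397 N·m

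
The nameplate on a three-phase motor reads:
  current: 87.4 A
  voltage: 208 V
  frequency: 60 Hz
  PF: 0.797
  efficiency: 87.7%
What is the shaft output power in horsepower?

29.5 HP

P_in = √3·V·I·cosφ = 1.732 × 208 × 87.4 × 0.797 = 25095 W
P_out = η·P_in = 0.877 × 25095 = 22008 W
= 22008/746 = 29.5 HP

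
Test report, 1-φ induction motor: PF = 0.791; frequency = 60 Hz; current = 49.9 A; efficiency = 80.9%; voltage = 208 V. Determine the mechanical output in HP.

P_in = V·I·cosφ = 208 × 49.9 × 0.791 = 8210 W
P_out = η·P_in = 0.809 × 8210 = 6642 W
= 6642/746 = 8.9 HP

8.9 HP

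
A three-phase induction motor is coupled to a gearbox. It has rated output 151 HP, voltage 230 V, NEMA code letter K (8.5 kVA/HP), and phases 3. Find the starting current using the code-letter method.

S_LR = 8.5 × 151 = 1283.5 kVA
I_LR = S_LR/(√3·V_L) = 1283500/(1.732×230) = 3220 A

3220 A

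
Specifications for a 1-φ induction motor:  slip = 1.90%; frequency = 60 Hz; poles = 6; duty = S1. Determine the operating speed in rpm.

n_s = 120f/p = 120×60/6 = 1200 rpm
n = n_s(1 − s) = 1200 × (1 − 0.019) = 1177 rpm

1177 rpm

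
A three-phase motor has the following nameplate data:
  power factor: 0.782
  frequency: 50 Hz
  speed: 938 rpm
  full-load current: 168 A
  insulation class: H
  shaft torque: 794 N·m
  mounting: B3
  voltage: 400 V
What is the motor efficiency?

85.7 %

ω = 2π × 938/60 = 98.23 rad/s; P_out = τω = 794 × 98.23 = 77995 W
P_in = √3·V_L·I_L·cosφ = 1.732 × 400 × 168 × 0.782 = 91017 W
η = P_out / P_in = 77995 / 91017 = 0.857 = 85.7%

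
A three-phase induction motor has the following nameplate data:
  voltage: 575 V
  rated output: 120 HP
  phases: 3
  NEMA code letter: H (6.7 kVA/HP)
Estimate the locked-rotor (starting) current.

S_LR = 6.7 × 120 = 804 kVA
I_LR = S_LR/(√3·V_L) = 804000/(1.732×575) = 807 A

807 A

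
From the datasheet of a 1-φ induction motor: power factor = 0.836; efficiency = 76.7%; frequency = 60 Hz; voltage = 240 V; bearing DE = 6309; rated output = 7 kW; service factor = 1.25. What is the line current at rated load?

P_out = 7 kW = 7000 W
P_in = P_out / η = 7000 / 0.767 = 9126 W
I = P_in / (V·cosφ) = 9126 / (240 × 0.836) = 45.5 A

45.5 A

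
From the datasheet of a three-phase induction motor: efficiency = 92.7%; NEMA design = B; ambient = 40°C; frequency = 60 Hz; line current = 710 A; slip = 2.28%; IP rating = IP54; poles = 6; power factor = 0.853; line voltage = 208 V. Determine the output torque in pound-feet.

1210 lb·ft

P_in = √3·V·I·cosφ = 1.732 × 208 × 710 × 0.853 = 218182 W
P_out = η·P_in = 0.927 × 218182 = 202255 W
n_s = 120×60/6 = 1200 rpm; n = 1200×(1−0.0228) = 1173 rpm
ω = 2π×1173/60 = 122.8 rad/s
τ = P_out/ω = 202255/122.8 = 1647 N·m
In lb·ft: 1647/1.356 = 1210 lb·ft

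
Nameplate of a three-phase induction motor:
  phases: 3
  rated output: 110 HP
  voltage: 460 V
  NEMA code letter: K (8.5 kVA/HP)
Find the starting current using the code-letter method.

S_LR = 8.5 × 110 = 935 kVA
I_LR = S_LR/(√3·V_L) = 935000/(1.732×460) = 1170 A

1170 A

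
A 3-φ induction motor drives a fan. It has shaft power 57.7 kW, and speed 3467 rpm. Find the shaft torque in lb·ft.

117 lb·ft

ω = 2π × 3467/60 = 363.1 rad/s
τ = P/ω = 57700/363.1 = 158.9 N·m
In lb·ft: 158.9/1.356 = 117 lb·ft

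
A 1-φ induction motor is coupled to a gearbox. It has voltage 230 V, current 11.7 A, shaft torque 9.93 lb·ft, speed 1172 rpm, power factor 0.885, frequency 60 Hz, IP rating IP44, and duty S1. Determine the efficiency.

69.4 %

τ = 9.93 lb·ft × 1.356 = 13.47 N·m
ω = 2π × 1172/60 = 122.7 rad/s; P_out = τω = 13.47 × 122.7 = 1653 W
P_in = V·I·cosφ = 230 × 11.7 × 0.885 = 2382 W
η = P_out / P_in = 1653 / 2382 = 0.694 = 69.4%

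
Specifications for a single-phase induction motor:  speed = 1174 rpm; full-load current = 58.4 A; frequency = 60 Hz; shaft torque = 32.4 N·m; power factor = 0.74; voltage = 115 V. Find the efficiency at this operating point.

ω = 2π × 1174/60 = 122.9 rad/s; P_out = τω = 32.4 × 122.9 = 3982 W
P_in = V·I·cosφ = 115 × 58.4 × 0.74 = 4970 W
η = P_out / P_in = 3982 / 4970 = 0.801 = 80.1%

80.1 %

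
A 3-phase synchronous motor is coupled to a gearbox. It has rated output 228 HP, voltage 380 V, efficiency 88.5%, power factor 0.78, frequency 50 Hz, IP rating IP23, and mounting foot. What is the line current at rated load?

P_out = 228 × 746 = 170088 W
P_in = P_out / η = 170088 / 0.885 = 192190 W
I_L = P_in / (√3·V_L·cosφ) = 192190 / (1.732 × 380 × 0.78) = 374 A

374 A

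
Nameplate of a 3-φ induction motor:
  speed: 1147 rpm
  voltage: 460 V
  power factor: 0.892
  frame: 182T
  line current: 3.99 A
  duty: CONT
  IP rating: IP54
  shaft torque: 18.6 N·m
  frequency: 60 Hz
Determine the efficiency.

ω = 2π × 1147/60 = 120.1 rad/s; P_out = τω = 18.6 × 120.1 = 2234 W
P_in = √3·V_L·I_L·cosφ = 1.732 × 460 × 3.99 × 0.892 = 2836 W
η = P_out / P_in = 2234 / 2836 = 0.788 = 78.8%

78.8 %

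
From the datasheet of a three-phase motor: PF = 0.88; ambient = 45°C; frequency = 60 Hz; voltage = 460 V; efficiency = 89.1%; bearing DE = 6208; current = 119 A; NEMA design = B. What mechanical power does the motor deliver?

P_in = √3·V·I·cosφ = 1.732 × 460 × 119 × 0.88 = 83433 W
P_out = η·P_in = 0.891 × 83433 = 74339 W

74.3 kW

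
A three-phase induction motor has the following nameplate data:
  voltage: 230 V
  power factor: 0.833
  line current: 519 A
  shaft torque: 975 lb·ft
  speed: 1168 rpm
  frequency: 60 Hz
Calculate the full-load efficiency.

93.9 %

τ = 975 lb·ft × 1.356 = 1322 N·m
ω = 2π × 1168/60 = 122.3 rad/s; P_out = τω = 1322 × 122.3 = 161681 W
P_in = √3·V_L·I_L·cosφ = 1.732 × 230 × 519 × 0.833 = 172222 W
η = P_out / P_in = 161681 / 172222 = 0.939 = 93.9%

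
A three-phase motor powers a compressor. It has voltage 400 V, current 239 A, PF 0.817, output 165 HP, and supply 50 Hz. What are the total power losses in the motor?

P_in = √3·V·I·cosφ = 1.732×400×239×0.817 = 135278 W
P_out = 165×746 = 123090 W
Losses = P_in − P_out = 135278 − 123090 = 12188 W

12200 W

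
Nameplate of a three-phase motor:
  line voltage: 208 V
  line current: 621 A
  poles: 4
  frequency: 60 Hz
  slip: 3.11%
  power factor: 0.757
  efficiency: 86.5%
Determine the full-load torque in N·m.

802 N·m

P_in = √3·V·I·cosφ = 1.732 × 208 × 621 × 0.757 = 169355 W
P_out = η·P_in = 0.865 × 169355 = 146492 W
n_s = 120×60/4 = 1800 rpm; n = 1800×(1−0.0311) = 1744 rpm
ω = 2π×1744/60 = 182.6 rad/s
τ = P_out/ω = 146492/182.6 = 802 N·m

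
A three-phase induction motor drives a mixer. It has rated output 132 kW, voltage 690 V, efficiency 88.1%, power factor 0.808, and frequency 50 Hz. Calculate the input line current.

155 A

P_out = 132 kW = 132000 W
P_in = P_out / η = 132000 / 0.881 = 149830 W
I_L = P_in / (√3·V_L·cosφ) = 149830 / (1.732 × 690 × 0.808) = 155 A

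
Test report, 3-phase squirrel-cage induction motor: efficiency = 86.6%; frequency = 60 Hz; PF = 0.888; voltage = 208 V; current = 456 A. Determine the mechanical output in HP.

169 HP

P_in = √3·V·I·cosφ = 1.732 × 208 × 456 × 0.888 = 145878 W
P_out = η·P_in = 0.866 × 145878 = 126330 W
= 126330/746 = 169 HP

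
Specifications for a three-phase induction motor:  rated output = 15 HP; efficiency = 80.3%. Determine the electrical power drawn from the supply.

P_out = 15 × 746 = 11190 W
P_in = P_out/η = 11190/0.803 = 13935 W = 13.9 kW

13.9 kW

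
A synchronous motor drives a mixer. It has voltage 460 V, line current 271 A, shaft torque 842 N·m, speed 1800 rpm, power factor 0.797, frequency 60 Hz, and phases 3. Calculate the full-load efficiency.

ω = 2π × 1800/60 = 188.5 rad/s; P_out = τω = 842 × 188.5 = 158717 W
P_in = √3·V_L·I_L·cosφ = 1.732 × 460 × 271 × 0.797 = 172081 W
η = P_out / P_in = 158717 / 172081 = 0.922 = 92.2%

92.2 %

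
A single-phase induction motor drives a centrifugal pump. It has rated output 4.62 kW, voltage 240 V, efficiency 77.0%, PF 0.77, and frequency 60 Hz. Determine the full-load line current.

32.5 A

P_out = 4.62 kW = 4620 W
P_in = P_out / η = 4620 / 0.770 = 6000 W
I = P_in / (V·cosφ) = 6000 / (240 × 0.77) = 32.5 A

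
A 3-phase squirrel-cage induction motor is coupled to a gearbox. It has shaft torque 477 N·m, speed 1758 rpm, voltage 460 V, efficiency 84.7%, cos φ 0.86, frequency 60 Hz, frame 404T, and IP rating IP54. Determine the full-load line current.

151 A

ω = 2π×1758/60 = 184.1 rad/s; P_out = τω = 477 × 184.1 = 87816 W
P_in = P_out / η = 87816 / 0.847 = 103679 W
I_L = P_in / (√3·V_L·cosφ) = 103679 / (1.732 × 460 × 0.86) = 151 A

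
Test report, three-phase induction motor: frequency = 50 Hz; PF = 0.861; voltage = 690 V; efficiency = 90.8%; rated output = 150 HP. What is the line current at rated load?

120 A

P_out = 150 × 746 = 111900 W
P_in = P_out / η = 111900 / 0.908 = 123238 W
I_L = P_in / (√3·V_L·cosφ) = 123238 / (1.732 × 690 × 0.861) = 120 A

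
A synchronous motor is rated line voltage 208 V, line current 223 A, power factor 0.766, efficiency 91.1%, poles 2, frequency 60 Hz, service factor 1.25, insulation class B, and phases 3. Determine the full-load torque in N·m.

P_in = √3·V·I·cosφ = 1.732 × 208 × 223 × 0.766 = 61538 W
P_out = η·P_in = 0.911 × 61538 = 56061 W
n = n_s = 120×60/2 = 3600 rpm (synchronous)
ω = 2π×3600/60 = 377 rad/s
τ = P_out/ω = 56061/377 = 149 N·m

149 N·m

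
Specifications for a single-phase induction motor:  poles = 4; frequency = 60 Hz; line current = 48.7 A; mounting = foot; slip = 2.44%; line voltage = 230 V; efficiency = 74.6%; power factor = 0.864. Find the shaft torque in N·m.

P_in = V·I·cosφ = 230 × 48.7 × 0.864 = 9678 W
P_out = η·P_in = 0.746 × 9678 = 7220 W
n_s = 120×60/4 = 1800 rpm; n = 1800×(1−0.0244) = 1756 rpm
ω = 2π×1756/60 = 183.9 rad/s
τ = P_out/ω = 7220/183.9 = 39.3 N·m

39.3 N·m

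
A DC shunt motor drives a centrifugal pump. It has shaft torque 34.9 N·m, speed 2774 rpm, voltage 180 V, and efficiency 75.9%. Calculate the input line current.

74.2 A

ω = 2π×2774/60 = 290.5 rad/s; P_out = τω = 34.9 × 290.5 = 10138 W
P_in = P_out / η = 10138 / 0.759 = 13357 W
I = P_in / V = 13357 / 180 = 74.2 A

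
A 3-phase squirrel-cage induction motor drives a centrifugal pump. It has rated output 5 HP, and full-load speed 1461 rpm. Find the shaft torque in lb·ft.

P_out = 5 × 746 = 3730 W
ω = 2π × 1461/60 = 153 rad/s
τ = P_out/ω = 3730/153 = 24.38 N·m
In lb·ft: 24.38/1.356 = 18 lb·ft

18 lb·ft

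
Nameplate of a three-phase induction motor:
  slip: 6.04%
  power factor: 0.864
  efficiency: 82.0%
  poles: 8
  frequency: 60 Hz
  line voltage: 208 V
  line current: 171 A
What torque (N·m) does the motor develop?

P_in = √3·V·I·cosφ = 1.732 × 208 × 171 × 0.864 = 53226 W
P_out = η·P_in = 0.82 × 53226 = 43645 W
n_s = 120×60/8 = 900 rpm; n = 900×(1−0.0604) = 846 rpm
ω = 2π×846/60 = 88.59 rad/s
τ = P_out/ω = 43645/88.59 = 493 N·m

493 N·m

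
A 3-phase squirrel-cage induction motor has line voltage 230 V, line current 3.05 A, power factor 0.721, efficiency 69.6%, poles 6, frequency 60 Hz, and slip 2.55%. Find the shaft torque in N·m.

4.98 N·m

P_in = √3·V·I·cosφ = 1.732 × 230 × 3.05 × 0.721 = 876 W
P_out = η·P_in = 0.696 × 876 = 610 W
n_s = 120×60/6 = 1200 rpm; n = 1200×(1−0.0255) = 1169 rpm
ω = 2π×1169/60 = 122.4 rad/s
τ = P_out/ω = 610/122.4 = 4.98 N·m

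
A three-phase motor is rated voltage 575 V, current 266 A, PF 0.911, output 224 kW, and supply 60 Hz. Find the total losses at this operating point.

17.3 kW

P_in = √3·V·I·cosφ = 1.732×575×266×0.911 = 241332 W
P_out = 224000 W
Losses = P_in − P_out = 241332 − 224000 = 17332 W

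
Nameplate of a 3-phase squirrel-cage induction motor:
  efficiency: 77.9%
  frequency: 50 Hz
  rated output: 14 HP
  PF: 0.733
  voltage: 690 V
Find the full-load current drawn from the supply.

P_out = 14 × 746 = 10444 W
P_in = P_out / η = 10444 / 0.779 = 13407 W
I_L = P_in / (√3·V_L·cosφ) = 13407 / (1.732 × 690 × 0.733) = 15.3 A

15.3 A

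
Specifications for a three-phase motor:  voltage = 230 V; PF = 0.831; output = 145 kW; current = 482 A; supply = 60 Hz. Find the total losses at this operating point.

P_in = √3·V·I·cosφ = 1.732×230×482×0.831 = 159560 W
P_out = 145000 W
Losses = P_in − P_out = 159560 − 145000 = 14560 W

14.6 kW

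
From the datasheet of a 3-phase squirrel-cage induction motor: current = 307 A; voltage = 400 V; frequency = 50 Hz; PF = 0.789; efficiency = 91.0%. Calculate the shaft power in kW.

153 kW

P_in = √3·V·I·cosφ = 1.732 × 400 × 307 × 0.789 = 167812 W
P_out = η·P_in = 0.91 × 167812 = 152709 W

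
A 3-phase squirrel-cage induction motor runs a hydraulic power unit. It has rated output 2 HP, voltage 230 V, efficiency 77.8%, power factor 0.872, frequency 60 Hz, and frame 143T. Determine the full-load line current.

5.52 A

P_out = 2 × 746 = 1492 W
P_in = P_out / η = 1492 / 0.778 = 1918 W
I_L = P_in / (√3·V_L·cosφ) = 1918 / (1.732 × 230 × 0.872) = 5.52 A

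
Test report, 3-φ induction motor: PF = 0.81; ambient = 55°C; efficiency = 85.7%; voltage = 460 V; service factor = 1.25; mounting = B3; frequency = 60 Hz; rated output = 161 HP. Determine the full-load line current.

P_out = 161 × 746 = 120106 W
P_in = P_out / η = 120106 / 0.857 = 140147 W
I_L = P_in / (√3·V_L·cosφ) = 140147 / (1.732 × 460 × 0.81) = 217 A

217 A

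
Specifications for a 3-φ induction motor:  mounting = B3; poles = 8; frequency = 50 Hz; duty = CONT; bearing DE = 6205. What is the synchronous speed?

750 rpm

n_s = 120f/p = 120×50/8 = 750 rpm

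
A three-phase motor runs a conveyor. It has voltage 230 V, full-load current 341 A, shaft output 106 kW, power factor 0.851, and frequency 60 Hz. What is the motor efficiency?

P_out = 106 kW = 106000 W
P_in = √3·V_L·I_L·cosφ = 1.732 × 230 × 341 × 0.851 = 115600 W
η = P_out / P_in = 106000 / 115600 = 0.917 = 91.7%

91.7 %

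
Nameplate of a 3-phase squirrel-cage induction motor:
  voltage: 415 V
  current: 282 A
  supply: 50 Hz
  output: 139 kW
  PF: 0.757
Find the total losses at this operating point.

P_in = √3·V·I·cosφ = 1.732×415×282×0.757 = 153441 W
P_out = 139000 W
Losses = P_in − P_out = 153441 − 139000 = 14441 W

14.4 kW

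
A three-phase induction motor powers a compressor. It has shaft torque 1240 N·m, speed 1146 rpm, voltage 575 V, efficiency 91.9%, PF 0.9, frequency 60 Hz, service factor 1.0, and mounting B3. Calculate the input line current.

ω = 2π×1146/60 = 120 rad/s; P_out = τω = 1240 × 120 = 148800 W
P_in = P_out / η = 148800 / 0.919 = 161915 W
I_L = P_in / (√3·V_L·cosφ) = 161915 / (1.732 × 575 × 0.9) = 181 A

181 A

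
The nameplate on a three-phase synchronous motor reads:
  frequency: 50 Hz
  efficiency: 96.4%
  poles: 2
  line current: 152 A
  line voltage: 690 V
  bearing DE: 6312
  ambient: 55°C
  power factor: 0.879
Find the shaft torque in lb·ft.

361 lb·ft

P_in = √3·V·I·cosφ = 1.732 × 690 × 152 × 0.879 = 159672 W
P_out = η·P_in = 0.964 × 159672 = 153924 W
n = n_s = 120×50/2 = 3000 rpm (synchronous)
ω = 2π×3000/60 = 314.2 rad/s
τ = P_out/ω = 153924/314.2 = 489.9 N·m
In lb·ft: 489.9/1.356 = 361 lb·ft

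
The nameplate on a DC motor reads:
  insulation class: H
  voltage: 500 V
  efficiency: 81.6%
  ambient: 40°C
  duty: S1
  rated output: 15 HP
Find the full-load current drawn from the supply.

27.4 A

P_out = 15 × 746 = 11190 W
P_in = P_out / η = 11190 / 0.816 = 13713 W
I = P_in / V = 13713 / 500 = 27.4 A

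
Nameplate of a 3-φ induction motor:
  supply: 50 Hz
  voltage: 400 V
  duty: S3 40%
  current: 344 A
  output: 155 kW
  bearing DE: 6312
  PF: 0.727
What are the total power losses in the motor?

18.3 kW

P_in = √3·V·I·cosφ = 1.732×400×344×0.727 = 173261 W
P_out = 155000 W
Losses = P_in − P_out = 173261 − 155000 = 18261 W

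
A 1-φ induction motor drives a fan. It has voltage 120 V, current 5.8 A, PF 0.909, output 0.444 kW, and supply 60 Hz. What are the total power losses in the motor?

189 W

P_in = V·I·cosφ = 120×5.8×0.909 = 633 W
P_out = 444 W
Losses = P_in − P_out = 633 − 444 = 189 W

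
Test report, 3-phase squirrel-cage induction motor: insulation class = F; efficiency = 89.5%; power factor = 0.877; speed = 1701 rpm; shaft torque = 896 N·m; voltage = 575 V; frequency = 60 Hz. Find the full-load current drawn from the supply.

ω = 2π×1701/60 = 178.1 rad/s; P_out = τω = 896 × 178.1 = 159578 W
P_in = P_out / η = 159578 / 0.895 = 178299 W
I_L = P_in / (√3·V_L·cosφ) = 178299 / (1.732 × 575 × 0.877) = 204 A

204 A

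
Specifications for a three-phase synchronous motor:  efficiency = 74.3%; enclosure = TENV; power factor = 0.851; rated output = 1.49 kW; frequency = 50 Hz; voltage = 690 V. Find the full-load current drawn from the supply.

1.97 A

P_out = 1.49 kW = 1490 W
P_in = P_out / η = 1490 / 0.743 = 2005 W
I_L = P_in / (√3·V_L·cosφ) = 2005 / (1.732 × 690 × 0.851) = 1.97 A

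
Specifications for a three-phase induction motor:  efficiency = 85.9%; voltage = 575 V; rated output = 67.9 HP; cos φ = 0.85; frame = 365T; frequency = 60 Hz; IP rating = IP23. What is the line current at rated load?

P_out = 67.9 × 746 = 50653 W
P_in = P_out / η = 50653 / 0.859 = 58967 W
I_L = P_in / (√3·V_L·cosφ) = 58967 / (1.732 × 575 × 0.85) = 69.7 A

69.7 A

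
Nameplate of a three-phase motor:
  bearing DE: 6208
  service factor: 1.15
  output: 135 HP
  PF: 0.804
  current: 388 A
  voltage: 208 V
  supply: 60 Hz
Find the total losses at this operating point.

P_in = √3·V·I·cosφ = 1.732×208×388×0.804 = 112383 W
P_out = 135×746 = 100710 W
Losses = P_in − P_out = 112383 − 100710 = 11673 W

11.7 kW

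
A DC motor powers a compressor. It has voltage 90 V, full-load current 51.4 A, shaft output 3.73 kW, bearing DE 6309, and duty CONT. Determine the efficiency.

P_out = 3.73 kW = 3730 W
P_in = V·I = 90 × 51.4 = 4626 W
η = P_out / P_in = 3730 / 4626 = 0.806 = 80.6%

80.6 %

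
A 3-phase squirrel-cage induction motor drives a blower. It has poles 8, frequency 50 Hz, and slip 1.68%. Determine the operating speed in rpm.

737 rpm

n_s = 120f/p = 120×50/8 = 750 rpm
n = n_s(1 − s) = 750 × (1 − 0.0168) = 737 rpm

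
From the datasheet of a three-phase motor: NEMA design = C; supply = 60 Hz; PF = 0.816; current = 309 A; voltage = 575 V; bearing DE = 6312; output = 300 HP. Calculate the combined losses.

27.3 kW

P_in = √3·V·I·cosφ = 1.732×575×309×0.816 = 251110 W
P_out = 300×746 = 223800 W
Losses = P_in − P_out = 251110 − 223800 = 27310 W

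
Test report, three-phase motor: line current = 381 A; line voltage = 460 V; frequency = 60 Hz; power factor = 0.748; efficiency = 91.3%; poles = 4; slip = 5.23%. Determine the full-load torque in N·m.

1160 N·m

P_in = √3·V·I·cosφ = 1.732 × 460 × 381 × 0.748 = 227056 W
P_out = η·P_in = 0.913 × 227056 = 207302 W
n_s = 120×60/4 = 1800 rpm; n = 1800×(1−0.0523) = 1706 rpm
ω = 2π×1706/60 = 178.7 rad/s
τ = P_out/ω = 207302/178.7 = 1160 N·m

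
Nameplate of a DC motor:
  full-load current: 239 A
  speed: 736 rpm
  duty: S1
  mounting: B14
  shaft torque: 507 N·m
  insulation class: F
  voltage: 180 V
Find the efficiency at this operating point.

90.8 %

ω = 2π × 736/60 = 77.07 rad/s; P_out = τω = 507 × 77.07 = 39074 W
P_in = V·I = 180 × 239 = 43020 W
η = P_out / P_in = 39074 / 43020 = 0.908 = 90.8%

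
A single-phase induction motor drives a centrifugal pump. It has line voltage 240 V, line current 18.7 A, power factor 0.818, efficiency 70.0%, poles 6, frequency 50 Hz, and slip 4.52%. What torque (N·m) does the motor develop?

P_in = V·I·cosφ = 240 × 18.7 × 0.818 = 3671 W
P_out = η·P_in = 0.7 × 3671 = 2570 W
n_s = 120×50/6 = 1000 rpm; n = 1000×(1−0.0452) = 955 rpm
ω = 2π×955/60 = 100 rad/s
τ = P_out/ω = 2570/100 = 25.7 N·m

25.7 N·m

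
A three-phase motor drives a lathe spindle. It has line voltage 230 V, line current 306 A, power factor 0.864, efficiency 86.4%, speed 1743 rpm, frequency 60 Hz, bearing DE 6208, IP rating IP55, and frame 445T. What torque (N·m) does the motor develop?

P_in = √3·V·I·cosφ = 1.732 × 230 × 306 × 0.864 = 105320 W
P_out = η·P_in = 0.864 × 105320 = 90996 W
n = 1743 rpm
ω = 2π×1743/60 = 182.5 rad/s
τ = P_out/ω = 90996/182.5 = 499 N·m

499 N·m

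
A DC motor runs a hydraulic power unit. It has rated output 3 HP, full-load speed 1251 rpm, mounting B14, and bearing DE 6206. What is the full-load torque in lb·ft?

12.6 lb·ft

P_out = 3 × 746 = 2238 W
ω = 2π × 1251/60 = 131 rad/s
τ = P_out/ω = 2238/131 = 17.08 N·m
In lb·ft: 17.08/1.356 = 12.6 lb·ft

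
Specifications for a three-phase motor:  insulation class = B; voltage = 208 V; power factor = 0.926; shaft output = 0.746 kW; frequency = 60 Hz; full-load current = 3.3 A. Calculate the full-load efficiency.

P_out = 0.746 kW = 746 W
P_in = √3·V_L·I_L·cosφ = 1.732 × 208 × 3.3 × 0.926 = 1101 W
η = P_out / P_in = 746 / 1101 = 0.678 = 67.8%

67.8 %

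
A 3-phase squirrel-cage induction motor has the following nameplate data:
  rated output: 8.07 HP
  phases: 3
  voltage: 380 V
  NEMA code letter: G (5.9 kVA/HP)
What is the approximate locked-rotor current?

S_LR = 5.9 × 8.07 = 47.613 kVA
I_LR = S_LR/(√3·V_L) = 47613/(1.732×380) = 72.3 A

72.3 A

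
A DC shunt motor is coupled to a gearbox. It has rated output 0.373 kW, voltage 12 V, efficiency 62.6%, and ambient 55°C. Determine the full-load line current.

P_out = 0.373 kW = 373 W
P_in = P_out / η = 373 / 0.626 = 596 W
I = P_in / V = 596 / 12 = 49.7 A

49.7 A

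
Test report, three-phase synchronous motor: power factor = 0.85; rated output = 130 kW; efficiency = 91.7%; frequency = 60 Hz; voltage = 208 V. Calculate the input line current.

463 A

P_out = 130 kW = 130000 W
P_in = P_out / η = 130000 / 0.917 = 141767 W
I_L = P_in / (√3·V_L·cosφ) = 141767 / (1.732 × 208 × 0.85) = 463 A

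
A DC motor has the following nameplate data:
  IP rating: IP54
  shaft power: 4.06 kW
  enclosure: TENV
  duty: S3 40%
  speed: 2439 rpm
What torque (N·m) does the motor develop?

15.9 N·m

ω = 2π × 2439/60 = 255.4 rad/s
τ = P/ω = 4060/255.4 = 15.9 N·m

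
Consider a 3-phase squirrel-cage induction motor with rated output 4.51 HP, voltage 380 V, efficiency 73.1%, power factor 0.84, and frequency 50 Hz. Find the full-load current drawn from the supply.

8.32 A

P_out = 4.51 × 746 = 3364 W
P_in = P_out / η = 3364 / 0.731 = 4602 W
I_L = P_in / (√3·V_L·cosφ) = 4602 / (1.732 × 380 × 0.84) = 8.32 A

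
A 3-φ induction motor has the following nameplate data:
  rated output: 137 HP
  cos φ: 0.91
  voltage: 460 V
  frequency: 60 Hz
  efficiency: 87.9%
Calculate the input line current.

160 A

P_out = 137 × 746 = 102202 W
P_in = P_out / η = 102202 / 0.879 = 116271 W
I_L = P_in / (√3·V_L·cosφ) = 116271 / (1.732 × 460 × 0.91) = 160 A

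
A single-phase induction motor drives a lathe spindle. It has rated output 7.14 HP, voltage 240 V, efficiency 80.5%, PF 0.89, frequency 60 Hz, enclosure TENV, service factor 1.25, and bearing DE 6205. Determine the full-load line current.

P_out = 7.14 × 746 = 5326 W
P_in = P_out / η = 5326 / 0.805 = 6616 W
I = P_in / (V·cosφ) = 6616 / (240 × 0.89) = 31 A

31 A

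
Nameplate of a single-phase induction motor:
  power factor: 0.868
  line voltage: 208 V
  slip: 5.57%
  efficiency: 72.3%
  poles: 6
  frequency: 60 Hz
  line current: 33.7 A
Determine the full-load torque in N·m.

P_in = V·I·cosφ = 208 × 33.7 × 0.868 = 6084 W
P_out = η·P_in = 0.723 × 6084 = 4399 W
n_s = 120×60/6 = 1200 rpm; n = 1200×(1−0.0557) = 1133 rpm
ω = 2π×1133/60 = 118.6 rad/s
τ = P_out/ω = 4399/118.6 = 37.1 N·m

37.1 N·m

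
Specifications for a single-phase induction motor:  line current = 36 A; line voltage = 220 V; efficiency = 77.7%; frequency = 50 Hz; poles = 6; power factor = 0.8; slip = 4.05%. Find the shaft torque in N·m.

49 N·m

P_in = V·I·cosφ = 220 × 36 × 0.8 = 6336 W
P_out = η·P_in = 0.777 × 6336 = 4923 W
n_s = 120×50/6 = 1000 rpm; n = 1000×(1−0.0405) = 960 rpm
ω = 2π×960/60 = 100.5 rad/s
τ = P_out/ω = 4923/100.5 = 49 N·m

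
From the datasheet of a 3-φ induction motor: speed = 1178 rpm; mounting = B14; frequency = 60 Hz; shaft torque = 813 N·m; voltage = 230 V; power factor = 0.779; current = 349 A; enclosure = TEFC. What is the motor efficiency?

92.6 %

ω = 2π × 1178/60 = 123.4 rad/s; P_out = τω = 813 × 123.4 = 100324 W
P_in = √3·V_L·I_L·cosφ = 1.732 × 230 × 349 × 0.779 = 108303 W
η = P_out / P_in = 100324 / 108303 = 0.926 = 92.6%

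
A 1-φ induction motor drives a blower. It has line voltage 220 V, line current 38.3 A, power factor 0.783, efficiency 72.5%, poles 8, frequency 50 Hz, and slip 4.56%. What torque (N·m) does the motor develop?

P_in = V·I·cosφ = 220 × 38.3 × 0.783 = 6598 W
P_out = η·P_in = 0.725 × 6598 = 4784 W
n_s = 120×50/8 = 750 rpm; n = 750×(1−0.0456) = 716 rpm
ω = 2π×716/60 = 74.98 rad/s
τ = P_out/ω = 4784/74.98 = 63.8 N·m

63.8 N·m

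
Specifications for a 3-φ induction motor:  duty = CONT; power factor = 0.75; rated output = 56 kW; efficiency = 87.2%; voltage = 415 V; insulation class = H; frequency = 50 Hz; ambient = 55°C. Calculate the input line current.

P_out = 56 kW = 56000 W
P_in = P_out / η = 56000 / 0.872 = 64220 W
I_L = P_in / (√3·V_L·cosφ) = 64220 / (1.732 × 415 × 0.75) = 119 A

119 A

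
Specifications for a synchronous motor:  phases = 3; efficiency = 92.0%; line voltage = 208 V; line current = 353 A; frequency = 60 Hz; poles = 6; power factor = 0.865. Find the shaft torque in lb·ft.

P_in = √3·V·I·cosφ = 1.732 × 208 × 353 × 0.865 = 110002 W
P_out = η·P_in = 0.92 × 110002 = 101202 W
n = n_s = 120×60/6 = 1200 rpm (synchronous)
ω = 2π×1200/60 = 125.7 rad/s
τ = P_out/ω = 101202/125.7 = 805.1 N·m
In lb·ft: 805.1/1.356 = 594 lb·ft

594 lb·ft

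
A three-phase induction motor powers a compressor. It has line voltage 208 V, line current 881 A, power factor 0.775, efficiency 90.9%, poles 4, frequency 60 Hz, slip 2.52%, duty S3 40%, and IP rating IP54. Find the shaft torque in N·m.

P_in = √3·V·I·cosφ = 1.732 × 208 × 881 × 0.775 = 245974 W
P_out = η·P_in = 0.909 × 245974 = 223590 W
n_s = 120×60/4 = 1800 rpm; n = 1800×(1−0.0252) = 1755 rpm
ω = 2π×1755/60 = 183.8 rad/s
τ = P_out/ω = 223590/183.8 = 1220 N·m

1220 N·m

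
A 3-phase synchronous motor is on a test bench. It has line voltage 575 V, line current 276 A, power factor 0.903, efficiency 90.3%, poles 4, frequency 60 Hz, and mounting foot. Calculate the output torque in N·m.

P_in = √3·V·I·cosφ = 1.732 × 575 × 276 × 0.903 = 248206 W
P_out = η·P_in = 0.903 × 248206 = 224130 W
n = n_s = 120×60/4 = 1800 rpm (synchronous)
ω = 2π×1800/60 = 188.5 rad/s
τ = P_out/ω = 224130/188.5 = 1190 N·m

1190 N·m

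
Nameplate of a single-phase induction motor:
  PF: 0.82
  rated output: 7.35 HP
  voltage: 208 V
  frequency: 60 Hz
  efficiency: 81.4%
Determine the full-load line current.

39.5 A

P_out = 7.35 × 746 = 5483 W
P_in = P_out / η = 5483 / 0.814 = 6736 W
I = P_in / (V·cosφ) = 6736 / (208 × 0.82) = 39.5 A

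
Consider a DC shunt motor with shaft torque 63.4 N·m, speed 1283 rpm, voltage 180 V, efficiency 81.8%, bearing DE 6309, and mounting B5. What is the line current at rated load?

ω = 2π×1283/60 = 134.4 rad/s; P_out = τω = 63.4 × 134.4 = 8521 W
P_in = P_out / η = 8521 / 0.818 = 10417 W
I = P_in / V = 10417 / 180 = 57.9 A

57.9 A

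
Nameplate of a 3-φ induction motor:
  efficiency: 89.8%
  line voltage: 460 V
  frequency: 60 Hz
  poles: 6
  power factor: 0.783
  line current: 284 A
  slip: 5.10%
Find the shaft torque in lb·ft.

984 lb·ft

P_in = √3·V·I·cosφ = 1.732 × 460 × 284 × 0.783 = 177168 W
P_out = η·P_in = 0.898 × 177168 = 159097 W
n_s = 120×60/6 = 1200 rpm; n = 1200×(1−0.051) = 1139 rpm
ω = 2π×1139/60 = 119.3 rad/s
τ = P_out/ω = 159097/119.3 = 1334 N·m
In lb·ft: 1334/1.356 = 984 lb·ft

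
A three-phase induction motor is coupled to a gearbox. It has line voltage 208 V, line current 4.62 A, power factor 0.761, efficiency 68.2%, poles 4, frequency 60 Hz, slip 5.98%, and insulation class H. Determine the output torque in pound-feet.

P_in = √3·V·I·cosφ = 1.732 × 208 × 4.62 × 0.761 = 1267 W
P_out = η·P_in = 0.682 × 1267 = 864 W
n_s = 120×60/4 = 1800 rpm; n = 1800×(1−0.0598) = 1692 rpm
ω = 2π×1692/60 = 177.2 rad/s
τ = P_out/ω = 864/177.2 = 4.876 N·m
In lb·ft: 4.876/1.356 = 3.6 lb·ft

3.6 lb·ft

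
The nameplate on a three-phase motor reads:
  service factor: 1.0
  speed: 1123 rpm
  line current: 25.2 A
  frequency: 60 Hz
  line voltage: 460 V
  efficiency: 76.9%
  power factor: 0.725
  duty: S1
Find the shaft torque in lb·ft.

70.2 lb·ft

P_in = √3·V·I·cosφ = 1.732 × 460 × 25.2 × 0.725 = 14556 W
P_out = η·P_in = 0.769 × 14556 = 11194 W
n = 1123 rpm
ω = 2π×1123/60 = 117.6 rad/s
τ = P_out/ω = 11194/117.6 = 95.19 N·m
In lb·ft: 95.19/1.356 = 70.2 lb·ft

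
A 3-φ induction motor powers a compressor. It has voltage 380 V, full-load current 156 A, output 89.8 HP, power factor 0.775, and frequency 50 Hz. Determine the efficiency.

P_out = 89.8 × 746 = 66991 W
P_in = √3·V_L·I_L·cosφ = 1.732 × 380 × 156 × 0.775 = 79572 W
η = P_out / P_in = 66991 / 79572 = 0.842 = 84.2%

84.2 %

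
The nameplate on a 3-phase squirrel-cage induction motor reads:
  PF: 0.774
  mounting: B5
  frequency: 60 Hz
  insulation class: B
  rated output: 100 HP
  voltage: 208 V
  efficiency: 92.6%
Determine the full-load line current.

289 A

P_out = 100 × 746 = 74600 W
P_in = P_out / η = 74600 / 0.926 = 80562 W
I_L = P_in / (√3·V_L·cosφ) = 80562 / (1.732 × 208 × 0.774) = 289 A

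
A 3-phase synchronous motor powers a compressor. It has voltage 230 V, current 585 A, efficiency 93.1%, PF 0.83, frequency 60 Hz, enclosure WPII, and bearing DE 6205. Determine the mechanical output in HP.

241 HP

P_in = √3·V·I·cosφ = 1.732 × 230 × 585 × 0.83 = 193424 W
P_out = η·P_in = 0.931 × 193424 = 180078 W
= 180078/746 = 241 HP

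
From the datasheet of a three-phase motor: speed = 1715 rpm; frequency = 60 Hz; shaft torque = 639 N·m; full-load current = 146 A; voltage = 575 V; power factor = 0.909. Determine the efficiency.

86.8 %

ω = 2π × 1715/60 = 179.6 rad/s; P_out = τω = 639 × 179.6 = 114764 W
P_in = √3·V_L·I_L·cosφ = 1.732 × 575 × 146 × 0.909 = 132170 W
η = P_out / P_in = 114764 / 132170 = 0.868 = 86.8%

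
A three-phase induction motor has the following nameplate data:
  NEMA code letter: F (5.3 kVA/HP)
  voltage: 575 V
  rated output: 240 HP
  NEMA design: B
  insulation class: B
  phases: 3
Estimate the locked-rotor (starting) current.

1280 A

S_LR = 5.3 × 240 = 1272 kVA
I_LR = S_LR/(√3·V_L) = 1272000/(1.732×575) = 1280 A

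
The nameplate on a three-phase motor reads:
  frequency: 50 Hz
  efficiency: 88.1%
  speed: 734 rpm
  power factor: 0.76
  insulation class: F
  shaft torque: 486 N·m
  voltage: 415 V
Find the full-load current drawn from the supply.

77.6 A

ω = 2π×734/60 = 76.86 rad/s; P_out = τω = 486 × 76.86 = 37354 W
P_in = P_out / η = 37354 / 0.881 = 42400 W
I_L = P_in / (√3·V_L·cosφ) = 42400 / (1.732 × 415 × 0.76) = 77.6 A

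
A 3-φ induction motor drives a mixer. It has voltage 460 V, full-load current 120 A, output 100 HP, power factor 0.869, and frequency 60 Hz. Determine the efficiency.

P_out = 100 × 746 = 74600 W
P_in = √3·V_L·I_L·cosφ = 1.732 × 460 × 120 × 0.869 = 83082 W
η = P_out / P_in = 74600 / 83082 = 0.898 = 89.8%

89.8 %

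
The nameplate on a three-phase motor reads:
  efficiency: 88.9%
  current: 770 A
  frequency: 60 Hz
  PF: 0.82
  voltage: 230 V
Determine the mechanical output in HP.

P_in = √3·V·I·cosφ = 1.732 × 230 × 770 × 0.82 = 251525 W
P_out = η·P_in = 0.889 × 251525 = 223606 W
= 223606/746 = 300 HP

300 HP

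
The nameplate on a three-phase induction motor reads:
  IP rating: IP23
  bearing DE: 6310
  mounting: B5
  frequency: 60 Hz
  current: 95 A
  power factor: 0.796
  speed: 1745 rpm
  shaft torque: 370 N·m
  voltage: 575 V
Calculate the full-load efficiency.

89.8 %

ω = 2π × 1745/60 = 182.7 rad/s; P_out = τω = 370 × 182.7 = 67599 W
P_in = √3·V_L·I_L·cosφ = 1.732 × 575 × 95 × 0.796 = 75310 W
η = P_out / P_in = 67599 / 75310 = 0.898 = 89.8%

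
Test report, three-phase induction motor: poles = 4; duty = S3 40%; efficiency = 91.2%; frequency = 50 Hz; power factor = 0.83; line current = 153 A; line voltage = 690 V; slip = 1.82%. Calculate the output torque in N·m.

897 N·m

P_in = √3·V·I·cosφ = 1.732 × 690 × 153 × 0.83 = 151763 W
P_out = η·P_in = 0.912 × 151763 = 138408 W
n_s = 120×50/4 = 1500 rpm; n = 1500×(1−0.0182) = 1473 rpm
ω = 2π×1473/60 = 154.3 rad/s
τ = P_out/ω = 138408/154.3 = 897 N·m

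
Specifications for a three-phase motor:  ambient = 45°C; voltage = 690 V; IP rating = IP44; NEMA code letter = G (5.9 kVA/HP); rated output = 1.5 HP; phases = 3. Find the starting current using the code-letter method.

S_LR = 5.9 × 1.5 = 8.85 kVA
I_LR = S_LR/(√3·V_L) = 8850/(1.732×690) = 7.41 A

7.41 A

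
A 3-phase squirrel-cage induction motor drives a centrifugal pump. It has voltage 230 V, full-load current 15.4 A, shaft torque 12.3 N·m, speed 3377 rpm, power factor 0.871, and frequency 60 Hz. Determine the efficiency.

81.4 %

ω = 2π × 3377/60 = 353.6 rad/s; P_out = τω = 12.3 × 353.6 = 4349 W
P_in = √3·V_L·I_L·cosφ = 1.732 × 230 × 15.4 × 0.871 = 5343 W
η = P_out / P_in = 4349 / 5343 = 0.814 = 81.4%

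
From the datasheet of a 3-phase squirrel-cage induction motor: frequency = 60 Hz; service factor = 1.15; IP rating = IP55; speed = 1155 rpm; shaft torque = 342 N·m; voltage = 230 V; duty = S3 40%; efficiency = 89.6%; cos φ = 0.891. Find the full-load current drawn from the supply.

130 A

ω = 2π×1155/60 = 121 rad/s; P_out = τω = 342 × 121 = 41382 W
P_in = P_out / η = 41382 / 0.896 = 46185 W
I_L = P_in / (√3·V_L·cosφ) = 46185 / (1.732 × 230 × 0.891) = 130 A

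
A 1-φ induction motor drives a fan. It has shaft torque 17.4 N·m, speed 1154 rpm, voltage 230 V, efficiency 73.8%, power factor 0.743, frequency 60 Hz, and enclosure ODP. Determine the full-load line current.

16.7 A

ω = 2π×1154/60 = 120.8 rad/s; P_out = τω = 17.4 × 120.8 = 2102 W
P_in = P_out / η = 2102 / 0.738 = 2848 W
I = P_in / (V·cosφ) = 2848 / (230 × 0.743) = 16.7 A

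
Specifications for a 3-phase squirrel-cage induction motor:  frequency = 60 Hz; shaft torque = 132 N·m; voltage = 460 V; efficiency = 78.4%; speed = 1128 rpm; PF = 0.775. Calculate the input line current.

32.2 A

ω = 2π×1128/60 = 118.1 rad/s; P_out = τω = 132 × 118.1 = 15589 W
P_in = P_out / η = 15589 / 0.784 = 19884 W
I_L = P_in / (√3·V_L·cosφ) = 19884 / (1.732 × 460 × 0.775) = 32.2 A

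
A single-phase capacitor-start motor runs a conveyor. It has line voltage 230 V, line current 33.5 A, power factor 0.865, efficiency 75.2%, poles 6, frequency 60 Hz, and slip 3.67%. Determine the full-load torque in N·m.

41.4 N·m

P_in = V·I·cosφ = 230 × 33.5 × 0.865 = 6665 W
P_out = η·P_in = 0.752 × 6665 = 5012 W
n_s = 120×60/6 = 1200 rpm; n = 1200×(1−0.0367) = 1156 rpm
ω = 2π×1156/60 = 121.1 rad/s
τ = P_out/ω = 5012/121.1 = 41.4 N·m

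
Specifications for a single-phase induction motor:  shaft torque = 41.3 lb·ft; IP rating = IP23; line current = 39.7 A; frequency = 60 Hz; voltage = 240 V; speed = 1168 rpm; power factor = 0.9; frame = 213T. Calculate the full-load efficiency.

τ = 41.3 lb·ft × 1.356 = 56 N·m
ω = 2π × 1168/60 = 122.3 rad/s; P_out = τω = 56 × 122.3 = 6849 W
P_in = V·I·cosφ = 240 × 39.7 × 0.9 = 8575 W
η = P_out / P_in = 6849 / 8575 = 0.799 = 79.9%

79.9 %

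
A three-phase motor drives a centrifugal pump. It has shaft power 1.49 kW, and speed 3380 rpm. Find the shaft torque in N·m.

4.21 N·m

ω = 2π × 3380/60 = 354 rad/s
τ = P/ω = 1490/354 = 4.21 N·m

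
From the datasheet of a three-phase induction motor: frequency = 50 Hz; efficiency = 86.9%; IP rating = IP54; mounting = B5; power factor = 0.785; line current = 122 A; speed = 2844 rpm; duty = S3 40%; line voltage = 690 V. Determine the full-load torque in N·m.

334 N·m

P_in = √3·V·I·cosφ = 1.732 × 690 × 122 × 0.785 = 114453 W
P_out = η·P_in = 0.869 × 114453 = 99460 W
n = 2844 rpm
ω = 2π×2844/60 = 297.8 rad/s
τ = P_out/ω = 99460/297.8 = 334 N·m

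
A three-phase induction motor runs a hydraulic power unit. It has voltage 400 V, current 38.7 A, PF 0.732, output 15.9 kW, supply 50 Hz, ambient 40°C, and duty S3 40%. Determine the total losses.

P_in = √3·V·I·cosφ = 1.732×400×38.7×0.732 = 19626 W
P_out = 15900 W
Losses = P_in − P_out = 19626 − 15900 = 3726 W

3730 W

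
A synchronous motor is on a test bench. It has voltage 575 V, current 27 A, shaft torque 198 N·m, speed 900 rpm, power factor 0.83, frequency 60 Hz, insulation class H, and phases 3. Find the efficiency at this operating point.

83.6 %

ω = 2π × 900/60 = 94.25 rad/s; P_out = τω = 198 × 94.25 = 18662 W
P_in = √3·V_L·I_L·cosφ = 1.732 × 575 × 27 × 0.83 = 22318 W
η = P_out / P_in = 18662 / 22318 = 0.836 = 83.6%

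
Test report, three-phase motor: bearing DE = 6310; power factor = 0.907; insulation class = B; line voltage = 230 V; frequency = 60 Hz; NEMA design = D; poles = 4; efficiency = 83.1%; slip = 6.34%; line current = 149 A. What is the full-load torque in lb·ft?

P_in = √3·V·I·cosφ = 1.732 × 230 × 149 × 0.907 = 53836 W
P_out = η·P_in = 0.831 × 53836 = 44738 W
n_s = 120×60/4 = 1800 rpm; n = 1800×(1−0.0634) = 1686 rpm
ω = 2π×1686/60 = 176.6 rad/s
τ = P_out/ω = 44738/176.6 = 253.3 N·m
In lb·ft: 253.3/1.356 = 187 lb·ft

187 lb·ft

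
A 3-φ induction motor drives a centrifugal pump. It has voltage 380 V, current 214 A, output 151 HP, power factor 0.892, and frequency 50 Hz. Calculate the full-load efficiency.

P_out = 151 × 746 = 112646 W
P_in = √3·V_L·I_L·cosφ = 1.732 × 380 × 214 × 0.892 = 125635 W
η = P_out / P_in = 112646 / 125635 = 0.897 = 89.7%

89.7 %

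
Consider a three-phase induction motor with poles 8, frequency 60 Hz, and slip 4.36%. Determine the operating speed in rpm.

861 rpm

n_s = 120f/p = 120×60/8 = 900 rpm
n = n_s(1 − s) = 900 × (1 − 0.0436) = 861 rpm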